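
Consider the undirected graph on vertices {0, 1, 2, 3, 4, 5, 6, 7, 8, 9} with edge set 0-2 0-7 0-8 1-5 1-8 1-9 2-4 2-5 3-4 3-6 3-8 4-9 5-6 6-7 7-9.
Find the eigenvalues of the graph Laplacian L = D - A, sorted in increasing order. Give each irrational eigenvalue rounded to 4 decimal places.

[0, 2, 2, 2, 2, 2, 5, 5, 5, 5]

Reading degrees in the order [0, 1, 2, 3, 4, 5, 6, 7, 8, 9] gives [3, 3, 3, 3, 3, 3, 3, 3, 3, 3]; set D = diag(3, 3, 3, 3, 3, 3, 3, 3, 3, 3) and form L = D - A. Since every row of L sums to 0, the all-ones vector is in the kernel and 0 is an eigenvalue. By the matrix-tree theorem the graph has (1/10) * product of the nonzero eigenvalues = 2000 spanning trees. The eigenvalues sum to 30, which equals trace(L) = 2|E|.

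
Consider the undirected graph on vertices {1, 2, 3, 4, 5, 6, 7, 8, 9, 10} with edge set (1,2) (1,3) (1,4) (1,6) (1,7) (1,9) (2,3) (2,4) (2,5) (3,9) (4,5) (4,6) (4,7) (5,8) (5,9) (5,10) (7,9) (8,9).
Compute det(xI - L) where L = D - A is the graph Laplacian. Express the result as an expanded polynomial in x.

Reading degrees in the order [1, 2, 3, 4, 5, 6, 7, 8, 9, 10] gives [6, 4, 3, 5, 5, 2, 3, 2, 5, 1]; set D = diag(6, 4, 3, 5, 5, 2, 3, 2, 5, 1) and form L = D - A. L has integer entries, so p(x) = det(xI - L) has integer coefficients. Expanding the determinant yields x^10 - 36x^9 + 553x^8 - 4736x^7 + 24797x^6 - 81876x^5 + 169514x^4 - 210856x^3 + 141869x^2 - 38910x. The constant term is 0 because L is singular (the all-ones vector lies in its kernel). The eigenvalues sum to 36, which equals trace(L) = 2|E|.

x^10 - 36x^9 + 553x^8 - 4736x^7 + 24797x^6 - 81876x^5 + 169514x^4 - 210856x^3 + 141869x^2 - 38910x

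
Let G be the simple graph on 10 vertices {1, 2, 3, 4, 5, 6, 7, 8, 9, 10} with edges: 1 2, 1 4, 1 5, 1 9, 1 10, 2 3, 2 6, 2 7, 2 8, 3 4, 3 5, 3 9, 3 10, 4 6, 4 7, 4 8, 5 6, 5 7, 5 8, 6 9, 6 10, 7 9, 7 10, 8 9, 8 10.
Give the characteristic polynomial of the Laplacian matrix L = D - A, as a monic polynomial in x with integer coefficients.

Reading degrees in the order [1, 2, 3, 4, 5, 6, 7, 8, 9, 10] gives [5, 5, 5, 5, 5, 5, 5, 5, 5, 5]; set D = diag(5, 5, 5, 5, 5, 5, 5, 5, 5, 5) and form L = D - A. Computing det(xI - L) by cofactor expansion (or equivalently via sum-over-permutations) gives x^10 - 50x^9 + 1100x^8 - 14000x^7 + 113750x^6 - 612500x^5 + 2187500x^4 - 5000000x^3 + 6640625x^2 - 3906250x. The constant term is 0 because L is singular (the all-ones vector lies in its kernel).

x^10 - 50x^9 + 1100x^8 - 14000x^7 + 113750x^6 - 612500x^5 + 2187500x^4 - 5000000x^3 + 6640625x^2 - 3906250x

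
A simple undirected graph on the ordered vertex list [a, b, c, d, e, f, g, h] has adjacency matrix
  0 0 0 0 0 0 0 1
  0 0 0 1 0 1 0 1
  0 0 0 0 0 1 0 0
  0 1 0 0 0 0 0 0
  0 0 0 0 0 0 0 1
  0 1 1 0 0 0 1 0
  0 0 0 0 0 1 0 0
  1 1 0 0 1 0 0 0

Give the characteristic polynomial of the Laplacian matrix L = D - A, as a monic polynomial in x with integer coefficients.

x^8 - 14x^7 + 75x^6 - 196x^5 + 267x^4 - 190x^3 + 65x^2 - 8x

Reading degrees in the order [a, b, c, d, e, f, g, h] gives [1, 3, 1, 1, 1, 3, 1, 3]; set D = diag(1, 3, 1, 1, 1, 3, 1, 3) and form L = D - A. Computing det(xI - L) by cofactor expansion (or equivalently via sum-over-permutations) gives x^8 - 14x^7 + 75x^6 - 196x^5 + 267x^4 - 190x^3 + 65x^2 - 8x. The constant term is 0 because L is singular (the all-ones vector lies in its kernel). The largest eigenvalue, 4.8136, is at most the vertex count 8.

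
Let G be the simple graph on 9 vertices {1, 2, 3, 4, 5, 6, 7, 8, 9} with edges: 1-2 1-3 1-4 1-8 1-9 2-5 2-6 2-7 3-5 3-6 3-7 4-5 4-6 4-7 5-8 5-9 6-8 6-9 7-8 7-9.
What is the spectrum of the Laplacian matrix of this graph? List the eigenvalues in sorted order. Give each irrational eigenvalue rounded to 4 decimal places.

[0, 4, 4, 4, 4, 5, 5, 5, 9]

Reading degrees in the order [1, 2, 3, 4, 5, 6, 7, 8, 9] gives [5, 4, 4, 4, 5, 5, 5, 4, 4]; set D = diag(5, 4, 4, 4, 5, 5, 5, 4, 4) and form L = D - A. Since every row of L sums to 0, the all-ones vector is in the kernel and 0 is an eigenvalue.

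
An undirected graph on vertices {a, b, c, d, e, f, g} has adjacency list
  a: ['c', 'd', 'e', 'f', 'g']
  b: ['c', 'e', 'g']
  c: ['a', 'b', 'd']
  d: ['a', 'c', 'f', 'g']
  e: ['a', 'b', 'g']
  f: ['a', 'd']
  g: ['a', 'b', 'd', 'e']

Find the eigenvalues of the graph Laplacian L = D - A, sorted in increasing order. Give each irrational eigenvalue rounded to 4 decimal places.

Each diagonal entry of L is the vertex degree and each off-diagonal entry is -1 where an edge is present, 0 otherwise; in the order [a, b, c, d, e, f, g] the diagonal is [5, 3, 3, 4, 3, 2, 4]. L is symmetric positive semidefinite, so every eigenvalue is real and nonnegative. The single zero eigenvalue shows the graph is connected. There is one zero in the spectrum, matching the 1 component.

[0, 1.5514, 2.6792, 3.6125, 4.2131, 5.5930, 6.3509]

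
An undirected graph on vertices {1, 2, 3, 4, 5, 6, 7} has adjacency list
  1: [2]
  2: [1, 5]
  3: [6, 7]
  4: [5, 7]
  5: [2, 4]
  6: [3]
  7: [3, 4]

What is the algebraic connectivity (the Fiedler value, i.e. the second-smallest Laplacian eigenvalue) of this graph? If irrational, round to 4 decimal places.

0.1981

With the vertex order [1, 2, 3, 4, 5, 6, 7], the degrees are [1, 2, 2, 2, 2, 1, 2], giving D = diag(1, 2, 2, 2, 2, 1, 2) and L = D - A. The smallest Laplacian eigenvalue is always 0. The next one, lambda_2 = 0.1981, measures how hard the graph is to disconnect: larger values mean better connectivity.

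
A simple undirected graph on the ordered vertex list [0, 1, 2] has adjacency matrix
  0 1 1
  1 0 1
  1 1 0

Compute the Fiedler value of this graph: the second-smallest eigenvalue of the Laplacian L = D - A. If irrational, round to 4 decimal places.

3

Reading degrees in the order [0, 1, 2] gives [2, 2, 2]; set D = diag(2, 2, 2) and form L = D - A. The sorted Laplacian eigenvalues are [0, 3, 3]; the algebraic connectivity is the second entry, 3. The eigenvalues sum to 6, which equals trace(L) = 2|E|.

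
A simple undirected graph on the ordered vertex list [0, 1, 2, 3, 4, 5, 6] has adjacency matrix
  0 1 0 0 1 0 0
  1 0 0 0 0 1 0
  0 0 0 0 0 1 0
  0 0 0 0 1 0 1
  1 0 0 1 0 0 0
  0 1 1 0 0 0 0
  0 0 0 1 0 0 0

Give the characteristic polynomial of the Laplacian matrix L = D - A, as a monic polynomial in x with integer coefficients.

With the vertex order [0, 1, 2, 3, 4, 5, 6], the degrees are [2, 2, 1, 2, 2, 2, 1], giving D = diag(2, 2, 1, 2, 2, 2, 1) and L = D - A. Computing det(xI - L) by cofactor expansion (or equivalently via sum-over-permutations) gives x^7 - 12x^6 + 55x^5 - 120x^4 + 126x^3 - 56x^2 + 7x. Since p(0) = det(-L) = 0, x divides p(x). The largest eigenvalue, 3.8019, is at most the vertex count 7.

x^7 - 12x^6 + 55x^5 - 120x^4 + 126x^3 - 56x^2 + 7x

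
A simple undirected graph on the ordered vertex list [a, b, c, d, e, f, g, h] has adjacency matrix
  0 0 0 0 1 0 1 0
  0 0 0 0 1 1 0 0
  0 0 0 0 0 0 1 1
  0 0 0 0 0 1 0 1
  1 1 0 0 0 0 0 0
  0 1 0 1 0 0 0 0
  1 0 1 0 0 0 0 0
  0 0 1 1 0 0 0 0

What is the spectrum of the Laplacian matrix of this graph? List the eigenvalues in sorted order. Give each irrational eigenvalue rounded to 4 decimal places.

With the vertex order [a, b, c, d, e, f, g, h], the degrees are [2, 2, 2, 2, 2, 2, 2, 2], giving D = diag(2, 2, 2, 2, 2, 2, 2, 2) and L = D - A. The multiplicity of 0 as a Laplacian eigenvalue equals the number of connected components. By the matrix-tree theorem the graph has (1/8) * product of the nonzero eigenvalues = 8 spanning trees.

[0, 0.5858, 0.5858, 2, 2, 3.4142, 3.4142, 4]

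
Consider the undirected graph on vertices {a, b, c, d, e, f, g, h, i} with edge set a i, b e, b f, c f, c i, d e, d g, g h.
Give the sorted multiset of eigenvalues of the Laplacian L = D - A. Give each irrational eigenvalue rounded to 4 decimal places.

[0, 0.1206, 0.4679, 1, 1.6527, 2.3473, 3, 3.5321, 3.8794]

With the vertex order [a, b, c, d, e, f, g, h, i], the degrees are [1, 2, 2, 2, 2, 2, 2, 1, 2], giving D = diag(1, 2, 2, 2, 2, 2, 2, 1, 2) and L = D - A. The multiplicity of 0 as a Laplacian eigenvalue equals the number of connected components. The single zero eigenvalue shows the graph is connected. The largest eigenvalue, 3.8794, is at most the vertex count 9.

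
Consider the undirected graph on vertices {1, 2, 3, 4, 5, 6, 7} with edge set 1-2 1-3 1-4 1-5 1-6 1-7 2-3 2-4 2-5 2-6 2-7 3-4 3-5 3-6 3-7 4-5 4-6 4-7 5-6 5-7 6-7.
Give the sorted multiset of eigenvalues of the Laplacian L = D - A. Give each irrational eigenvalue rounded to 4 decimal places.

[0, 7, 7, 7, 7, 7, 7]

Reading degrees in the order [1, 2, 3, 4, 5, 6, 7] gives [6, 6, 6, 6, 6, 6, 6]; set D = diag(6, 6, 6, 6, 6, 6, 6) and form L = D - A. The multiplicity of 0 as a Laplacian eigenvalue equals the number of connected components. By the matrix-tree theorem the graph has (1/7) * product of the nonzero eigenvalues = 16807 spanning trees.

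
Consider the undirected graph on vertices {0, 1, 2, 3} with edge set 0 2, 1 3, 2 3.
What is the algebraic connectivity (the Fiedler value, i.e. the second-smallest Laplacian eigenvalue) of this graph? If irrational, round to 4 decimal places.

0.5858

With the vertex order [0, 1, 2, 3], the degrees are [1, 1, 2, 2], giving D = diag(1, 1, 2, 2) and L = D - A. The sorted Laplacian eigenvalues are [0, 0.5858, 2, 3.4142]; the algebraic connectivity is the second entry, 0.5858. By the matrix-tree theorem the graph has (1/4) * product of the nonzero eigenvalues = 1 spanning tree.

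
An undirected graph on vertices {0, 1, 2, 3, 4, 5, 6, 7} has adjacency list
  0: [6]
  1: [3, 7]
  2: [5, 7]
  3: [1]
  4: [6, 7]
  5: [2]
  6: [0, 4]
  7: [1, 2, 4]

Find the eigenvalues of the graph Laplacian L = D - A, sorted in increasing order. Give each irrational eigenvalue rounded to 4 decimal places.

Each diagonal entry of L is the vertex degree and each off-diagonal entry is -1 where an edge is present, 0 otherwise; in the order [0, 1, 2, 3, 4, 5, 6, 7] the diagonal is [1, 2, 2, 1, 2, 1, 2, 3]. The multiplicity of 0 as a Laplacian eigenvalue equals the number of connected components. The single zero eigenvalue shows the graph is connected. The largest eigenvalue, 4.4383, is at most the vertex count 8.

[0, 0.2434, 0.3820, 1.1798, 2, 2.6180, 3.1386, 4.4383]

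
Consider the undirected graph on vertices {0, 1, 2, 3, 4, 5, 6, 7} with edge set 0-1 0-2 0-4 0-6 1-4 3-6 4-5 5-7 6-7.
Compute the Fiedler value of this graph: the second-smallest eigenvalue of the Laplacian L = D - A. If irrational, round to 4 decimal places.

0.5858

Each diagonal entry of L is the vertex degree and each off-diagonal entry is -1 where an edge is present, 0 otherwise; in the order [0, 1, 2, 3, 4, 5, 6, 7] the diagonal is [4, 2, 1, 1, 3, 2, 3, 2]. The smallest Laplacian eigenvalue is always 0. The next one, lambda_2 = 0.5858, measures how hard the graph is to disconnect: larger values mean better connectivity. There is one zero in the spectrum, matching the 1 component. The eigenvalues sum to 18, which equals trace(L) = 2|E|.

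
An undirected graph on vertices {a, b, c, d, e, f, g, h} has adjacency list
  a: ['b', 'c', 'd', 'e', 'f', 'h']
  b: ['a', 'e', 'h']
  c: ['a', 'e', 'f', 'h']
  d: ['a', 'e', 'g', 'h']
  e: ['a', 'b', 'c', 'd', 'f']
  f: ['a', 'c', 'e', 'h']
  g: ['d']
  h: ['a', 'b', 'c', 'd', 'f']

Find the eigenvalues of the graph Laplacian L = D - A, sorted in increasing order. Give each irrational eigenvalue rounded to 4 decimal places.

[0, 0.8377, 3, 4, 5, 5, 7, 7.1623]

Reading degrees in the order [a, b, c, d, e, f, g, h] gives [6, 3, 4, 4, 5, 4, 1, 5]; set D = diag(6, 3, 4, 4, 5, 4, 1, 5) and form L = D - A. Diagonalising L (or applying a numerical eigensolver to the 8x8 matrix) gives the spectrum above. The single zero eigenvalue shows the graph is connected. By the matrix-tree theorem the graph has (1/8) * product of the nonzero eigenvalues = 1575 spanning trees.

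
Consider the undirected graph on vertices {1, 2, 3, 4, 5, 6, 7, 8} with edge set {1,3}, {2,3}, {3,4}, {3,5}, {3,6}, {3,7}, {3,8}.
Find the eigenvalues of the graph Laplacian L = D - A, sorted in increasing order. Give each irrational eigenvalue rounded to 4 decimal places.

[0, 1, 1, 1, 1, 1, 1, 8]

With the vertex order [1, 2, 3, 4, 5, 6, 7, 8], the degrees are [1, 1, 7, 1, 1, 1, 1, 1], giving D = diag(1, 1, 7, 1, 1, 1, 1, 1) and L = D - A. Since every row of L sums to 0, the all-ones vector is in the kernel and 0 is an eigenvalue. The single zero eigenvalue shows the graph is connected.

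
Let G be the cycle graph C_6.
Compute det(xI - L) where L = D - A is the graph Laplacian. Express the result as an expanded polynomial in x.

The graph has 6 vertices and degree multiset [2, 2, 2, 2, 2, 2]; D is the diagonal matrix of degrees and L = D - A. L has integer entries, so p(x) = det(xI - L) has integer coefficients. Expanding the determinant yields x^6 - 12x^5 + 54x^4 - 112x^3 + 105x^2 - 36x. The coefficient of x^5 equals -trace(L) = -12, matching the sum of degrees. By the matrix-tree theorem the graph has (1/6) * product of the nonzero eigenvalues = 6 spanning trees.

x^6 - 12x^5 + 54x^4 - 112x^3 + 105x^2 - 36x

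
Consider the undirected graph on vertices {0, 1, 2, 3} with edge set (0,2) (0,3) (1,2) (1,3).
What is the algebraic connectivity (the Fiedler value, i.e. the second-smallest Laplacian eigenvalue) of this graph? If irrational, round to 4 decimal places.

2

Reading degrees in the order [0, 1, 2, 3] gives [2, 2, 2, 2]; set D = diag(2, 2, 2, 2) and form L = D - A. The smallest Laplacian eigenvalue is always 0. The next one, lambda_2 = 2, measures how hard the graph is to disconnect: larger values mean better connectivity. The largest eigenvalue, 4, is at most the vertex count 4. By the matrix-tree theorem the graph has (1/4) * product of the nonzero eigenvalues = 4 spanning trees.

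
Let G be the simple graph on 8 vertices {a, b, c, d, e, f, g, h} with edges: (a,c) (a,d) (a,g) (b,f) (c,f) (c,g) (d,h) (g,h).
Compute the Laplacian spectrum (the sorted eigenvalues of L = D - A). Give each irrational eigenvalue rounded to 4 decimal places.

[0, 0, 0.3820, 1.5858, 2.3820, 2.6180, 4.4142, 4.6180]

Each diagonal entry of L is the vertex degree and each off-diagonal entry is -1 where an edge is present, 0 otherwise; in the order [a, b, c, d, e, f, g, h] the diagonal is [3, 1, 3, 2, 0, 2, 3, 2]. Diagonalising L (or applying a numerical eigensolver to the 8x8 matrix) gives the spectrum above. The 2 zero eigenvalues correspond to the 2 connected components. The eigenvalues sum to 16, which equals trace(L) = 2|E|. There are 2 zeros in the spectrum, matching the 2 components.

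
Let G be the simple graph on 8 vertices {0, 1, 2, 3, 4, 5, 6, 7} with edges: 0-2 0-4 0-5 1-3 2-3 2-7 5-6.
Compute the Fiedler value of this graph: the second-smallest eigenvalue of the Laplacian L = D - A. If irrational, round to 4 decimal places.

0.2509

Reading degrees in the order [0, 1, 2, 3, 4, 5, 6, 7] gives [3, 1, 3, 2, 1, 2, 1, 1]; set D = diag(3, 1, 3, 2, 1, 2, 1, 1) and form L = D - A. Computing the eigenvalues of L and sorting gives [0, 0.2509, 0.5858, 0.7287, 2, 2.3349, 3.4142, 4.6855]. The Fiedler value lambda_2 = 0.2509 is strictly positive, so the graph is connected.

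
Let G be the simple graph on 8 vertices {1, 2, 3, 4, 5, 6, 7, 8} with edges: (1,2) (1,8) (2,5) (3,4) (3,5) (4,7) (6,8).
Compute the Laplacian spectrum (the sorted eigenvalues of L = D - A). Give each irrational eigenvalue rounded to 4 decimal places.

[0, 0.1522, 0.5858, 1.2346, 2, 2.7654, 3.4142, 3.8478]

Reading degrees in the order [1, 2, 3, 4, 5, 6, 7, 8] gives [2, 2, 2, 2, 2, 1, 1, 2]; set D = diag(2, 2, 2, 2, 2, 1, 1, 2) and form L = D - A. Since every row of L sums to 0, the all-ones vector is in the kernel and 0 is an eigenvalue.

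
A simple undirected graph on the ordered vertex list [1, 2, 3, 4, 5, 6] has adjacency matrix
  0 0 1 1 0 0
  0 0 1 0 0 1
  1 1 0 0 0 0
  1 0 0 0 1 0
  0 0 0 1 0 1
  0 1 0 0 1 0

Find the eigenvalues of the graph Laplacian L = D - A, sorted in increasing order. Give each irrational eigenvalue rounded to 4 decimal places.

[0, 1, 1, 3, 3, 4]

Reading degrees in the order [1, 2, 3, 4, 5, 6] gives [2, 2, 2, 2, 2, 2]; set D = diag(2, 2, 2, 2, 2, 2) and form L = D - A. Since every row of L sums to 0, the all-ones vector is in the kernel and 0 is an eigenvalue. The single zero eigenvalue shows the graph is connected. There is one zero in the spectrum, matching the 1 component. The eigenvalues sum to 12, which equals trace(L) = 2|E|.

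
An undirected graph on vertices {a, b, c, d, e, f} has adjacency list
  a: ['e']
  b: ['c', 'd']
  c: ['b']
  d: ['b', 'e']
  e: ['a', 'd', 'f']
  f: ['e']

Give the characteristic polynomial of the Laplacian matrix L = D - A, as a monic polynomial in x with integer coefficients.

With the vertex order [a, b, c, d, e, f], the degrees are [1, 2, 1, 2, 3, 1], giving D = diag(1, 2, 1, 2, 3, 1) and L = D - A. L has integer entries, so p(x) = det(xI - L) has integer coefficients. Expanding the determinant yields x^6 - 10x^5 + 35x^4 - 52x^3 + 32x^2 - 6x. The constant term is 0 because L is singular (the all-ones vector lies in its kernel). The largest eigenvalue, 4.2143, is at most the vertex count 6.

x^6 - 10x^5 + 35x^4 - 52x^3 + 32x^2 - 6x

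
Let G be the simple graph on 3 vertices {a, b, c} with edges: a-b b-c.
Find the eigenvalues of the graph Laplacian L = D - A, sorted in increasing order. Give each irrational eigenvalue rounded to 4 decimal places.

[0, 1, 3]

Reading degrees in the order [a, b, c] gives [1, 2, 1]; set D = diag(1, 2, 1) and form L = D - A. Diagonalising L (or applying a numerical eigensolver to the 3x3 matrix) gives the spectrum above. The single zero eigenvalue shows the graph is connected. There is one zero in the spectrum, matching the 1 component. The largest eigenvalue, 3, is at most the vertex count 3.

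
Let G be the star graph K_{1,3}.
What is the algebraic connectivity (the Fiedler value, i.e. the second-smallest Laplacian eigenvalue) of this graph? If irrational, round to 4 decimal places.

The graph has 4 vertices and degree multiset [3, 1, 1, 1]; D is the diagonal matrix of degrees and L = D - A. Computing the eigenvalues of L and sorting gives [0, 1, 1, 4]. The Fiedler value lambda_2 = 1 is strictly positive, so the graph is connected. By the matrix-tree theorem the graph has (1/4) * product of the nonzero eigenvalues = 1 spanning tree. The largest eigenvalue, 4, is at most the vertex count 4.

1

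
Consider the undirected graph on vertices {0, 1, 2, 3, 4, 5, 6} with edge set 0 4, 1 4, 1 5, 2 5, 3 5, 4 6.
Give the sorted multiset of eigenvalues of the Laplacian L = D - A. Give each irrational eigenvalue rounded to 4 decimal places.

Reading degrees in the order [0, 1, 2, 3, 4, 5, 6] gives [1, 2, 1, 1, 3, 3, 1]; set D = diag(1, 2, 1, 1, 3, 3, 1) and form L = D - A. L is symmetric positive semidefinite, so every eigenvalue is real and nonnegative. The single zero eigenvalue shows the graph is connected.

[0, 0.2679, 1, 1, 1.5858, 3.7321, 4.4142]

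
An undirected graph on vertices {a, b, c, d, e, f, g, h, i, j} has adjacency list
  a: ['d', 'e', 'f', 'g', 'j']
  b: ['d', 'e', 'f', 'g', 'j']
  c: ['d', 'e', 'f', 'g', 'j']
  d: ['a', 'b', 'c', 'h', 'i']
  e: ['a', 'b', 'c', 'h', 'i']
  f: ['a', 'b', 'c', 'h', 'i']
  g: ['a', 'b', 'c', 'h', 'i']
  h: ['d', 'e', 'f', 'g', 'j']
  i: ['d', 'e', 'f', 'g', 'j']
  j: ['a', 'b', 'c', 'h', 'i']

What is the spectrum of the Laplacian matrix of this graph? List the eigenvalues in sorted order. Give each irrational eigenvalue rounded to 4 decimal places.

[0, 5, 5, 5, 5, 5, 5, 5, 5, 10]

Each diagonal entry of L is the vertex degree and each off-diagonal entry is -1 where an edge is present, 0 otherwise; in the order [a, b, c, d, e, f, g, h, i, j] the diagonal is [5, 5, 5, 5, 5, 5, 5, 5, 5, 5]. L is symmetric positive semidefinite, so every eigenvalue is real and nonnegative.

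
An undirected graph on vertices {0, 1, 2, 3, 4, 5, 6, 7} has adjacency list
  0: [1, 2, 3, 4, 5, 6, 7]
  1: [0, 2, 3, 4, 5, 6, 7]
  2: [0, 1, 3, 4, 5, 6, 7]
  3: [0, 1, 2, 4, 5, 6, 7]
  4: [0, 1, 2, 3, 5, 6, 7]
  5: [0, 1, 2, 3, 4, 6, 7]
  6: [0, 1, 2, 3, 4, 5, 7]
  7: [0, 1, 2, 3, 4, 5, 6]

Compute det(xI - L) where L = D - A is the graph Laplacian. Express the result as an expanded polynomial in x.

x^8 - 56x^7 + 1344x^6 - 17920x^5 + 143360x^4 - 688128x^3 + 1835008x^2 - 2097152x

With the vertex order [0, 1, 2, 3, 4, 5, 6, 7], the degrees are [7, 7, 7, 7, 7, 7, 7, 7], giving D = diag(7, 7, 7, 7, 7, 7, 7, 7) and L = D - A. L has integer entries, so p(x) = det(xI - L) has integer coefficients. Expanding the determinant yields x^8 - 56x^7 + 1344x^6 - 17920x^5 + 143360x^4 - 688128x^3 + 1835008x^2 - 2097152x. The constant term is 0 because L is singular (the all-ones vector lies in its kernel). The largest eigenvalue, 8, is at most the vertex count 8.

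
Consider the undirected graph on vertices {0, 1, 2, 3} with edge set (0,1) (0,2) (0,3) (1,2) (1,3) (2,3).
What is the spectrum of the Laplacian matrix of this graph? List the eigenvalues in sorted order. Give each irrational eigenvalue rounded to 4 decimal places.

With the vertex order [0, 1, 2, 3], the degrees are [3, 3, 3, 3], giving D = diag(3, 3, 3, 3) and L = D - A. L is symmetric positive semidefinite, so every eigenvalue is real and nonnegative. The single zero eigenvalue shows the graph is connected.

[0, 4, 4, 4]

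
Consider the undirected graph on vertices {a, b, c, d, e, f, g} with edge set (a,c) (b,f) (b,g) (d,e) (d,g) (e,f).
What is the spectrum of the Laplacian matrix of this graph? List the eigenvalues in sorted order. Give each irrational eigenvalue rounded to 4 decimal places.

[0, 0, 1.3820, 1.3820, 2, 3.6180, 3.6180]

With the vertex order [a, b, c, d, e, f, g], the degrees are [1, 2, 1, 2, 2, 2, 2], giving D = diag(1, 2, 1, 2, 2, 2, 2) and L = D - A. L is symmetric positive semidefinite, so every eigenvalue is real and nonnegative. The 2 zero eigenvalues correspond to the 2 connected components. The largest eigenvalue, 3.6180, is at most the vertex count 7.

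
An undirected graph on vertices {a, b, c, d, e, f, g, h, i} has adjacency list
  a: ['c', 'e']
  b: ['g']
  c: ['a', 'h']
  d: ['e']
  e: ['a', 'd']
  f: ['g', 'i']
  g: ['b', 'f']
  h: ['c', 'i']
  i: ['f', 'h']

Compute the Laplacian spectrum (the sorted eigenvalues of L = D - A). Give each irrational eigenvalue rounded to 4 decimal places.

[0, 0.1206, 0.4679, 1, 1.6527, 2.3473, 3, 3.5321, 3.8794]

Reading degrees in the order [a, b, c, d, e, f, g, h, i] gives [2, 1, 2, 1, 2, 2, 2, 2, 2]; set D = diag(2, 1, 2, 1, 2, 2, 2, 2, 2) and form L = D - A. Diagonalising L (or applying a numerical eigensolver to the 9x9 matrix) gives the spectrum above. The eigenvalues sum to 16, which equals trace(L) = 2|E|.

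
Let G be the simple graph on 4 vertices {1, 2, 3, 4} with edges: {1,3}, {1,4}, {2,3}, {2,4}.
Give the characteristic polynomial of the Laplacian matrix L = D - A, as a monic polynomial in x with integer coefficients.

x^4 - 8x^3 + 20x^2 - 16x

Each diagonal entry of L is the vertex degree and each off-diagonal entry is -1 where an edge is present, 0 otherwise; in the order [1, 2, 3, 4] the diagonal is [2, 2, 2, 2]. The eigenvalues of L are [0, 2, 2, 4]; the characteristic polynomial is the product of (x - lambda_i), which multiplies out to x^4 - 8x^3 + 20x^2 - 16x. Since p(0) = det(-L) = 0, x divides p(x).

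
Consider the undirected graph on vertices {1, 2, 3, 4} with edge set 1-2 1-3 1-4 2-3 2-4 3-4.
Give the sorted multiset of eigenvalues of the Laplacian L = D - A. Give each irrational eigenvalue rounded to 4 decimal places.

[0, 4, 4, 4]

Each diagonal entry of L is the vertex degree and each off-diagonal entry is -1 where an edge is present, 0 otherwise; in the order [1, 2, 3, 4] the diagonal is [3, 3, 3, 3]. L is symmetric positive semidefinite, so every eigenvalue is real and nonnegative.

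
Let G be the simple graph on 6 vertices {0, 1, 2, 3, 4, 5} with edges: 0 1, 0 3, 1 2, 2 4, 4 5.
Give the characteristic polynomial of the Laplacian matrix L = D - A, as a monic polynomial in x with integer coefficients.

x^6 - 10x^5 + 36x^4 - 56x^3 + 35x^2 - 6x

Reading degrees in the order [0, 1, 2, 3, 4, 5] gives [2, 2, 2, 1, 2, 1]; set D = diag(2, 2, 2, 1, 2, 1) and form L = D - A. L has integer entries, so p(x) = det(xI - L) has integer coefficients. Expanding the determinant yields x^6 - 10x^5 + 36x^4 - 56x^3 + 35x^2 - 6x. The constant term is 0 because L is singular (the all-ones vector lies in its kernel).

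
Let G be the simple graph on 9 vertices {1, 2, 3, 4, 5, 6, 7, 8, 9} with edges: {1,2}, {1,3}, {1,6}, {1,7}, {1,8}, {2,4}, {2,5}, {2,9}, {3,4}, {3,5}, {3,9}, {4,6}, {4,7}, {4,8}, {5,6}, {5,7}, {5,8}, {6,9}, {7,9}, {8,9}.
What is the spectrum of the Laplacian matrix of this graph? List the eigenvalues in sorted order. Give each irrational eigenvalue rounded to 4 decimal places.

With the vertex order [1, 2, 3, 4, 5, 6, 7, 8, 9], the degrees are [5, 4, 4, 5, 5, 4, 4, 4, 5], giving D = diag(5, 4, 4, 5, 5, 4, 4, 4, 5) and L = D - A. L is symmetric positive semidefinite, so every eigenvalue is real and nonnegative. There is one zero in the spectrum, matching the 1 component.

[0, 4, 4, 4, 4, 5, 5, 5, 9]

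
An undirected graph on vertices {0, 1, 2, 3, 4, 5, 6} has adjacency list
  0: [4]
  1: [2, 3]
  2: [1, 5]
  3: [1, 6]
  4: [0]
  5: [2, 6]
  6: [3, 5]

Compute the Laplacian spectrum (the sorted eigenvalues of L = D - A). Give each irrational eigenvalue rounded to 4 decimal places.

[0, 0, 1.3820, 1.3820, 2, 3.6180, 3.6180]

Reading degrees in the order [0, 1, 2, 3, 4, 5, 6] gives [1, 2, 2, 2, 1, 2, 2]; set D = diag(1, 2, 2, 2, 1, 2, 2) and form L = D - A. Diagonalising L (or applying a numerical eigensolver to the 7x7 matrix) gives the spectrum above. The 2 zero eigenvalues correspond to the 2 connected components. The largest eigenvalue, 3.6180, is at most the vertex count 7.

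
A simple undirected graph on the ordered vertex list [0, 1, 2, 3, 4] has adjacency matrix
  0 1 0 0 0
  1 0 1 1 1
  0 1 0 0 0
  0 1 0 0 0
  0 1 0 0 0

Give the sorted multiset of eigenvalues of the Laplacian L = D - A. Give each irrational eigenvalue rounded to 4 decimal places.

[0, 1, 1, 1, 5]

With the vertex order [0, 1, 2, 3, 4], the degrees are [1, 4, 1, 1, 1], giving D = diag(1, 4, 1, 1, 1) and L = D - A. Diagonalising L (or applying a numerical eigensolver to the 5x5 matrix) gives the spectrum above. The single zero eigenvalue shows the graph is connected. By the matrix-tree theorem the graph has (1/5) * product of the nonzero eigenvalues = 1 spanning tree.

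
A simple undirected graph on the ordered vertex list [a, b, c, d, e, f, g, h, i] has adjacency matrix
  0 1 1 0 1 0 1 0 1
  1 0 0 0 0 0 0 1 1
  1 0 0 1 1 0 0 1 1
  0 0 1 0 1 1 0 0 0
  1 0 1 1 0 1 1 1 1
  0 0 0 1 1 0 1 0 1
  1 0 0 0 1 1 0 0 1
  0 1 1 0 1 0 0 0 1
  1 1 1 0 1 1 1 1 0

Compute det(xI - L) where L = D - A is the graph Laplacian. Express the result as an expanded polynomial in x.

x^9 - 42x^8 + 754x^7 - 7546x^6 + 45978x^5 - 174372x^4 + 401259x^3 - 511174x^2 + 275301x

Each diagonal entry of L is the vertex degree and each off-diagonal entry is -1 where an edge is present, 0 otherwise; in the order [a, b, c, d, e, f, g, h, i] the diagonal is [5, 3, 5, 3, 7, 4, 4, 4, 7]. L has integer entries, so p(x) = det(xI - L) has integer coefficients. Expanding the determinant yields x^9 - 42x^8 + 754x^7 - 7546x^6 + 45978x^5 - 174372x^4 + 401259x^3 - 511174x^2 + 275301x. The coefficient of x^8 equals -trace(L) = -42, matching the sum of degrees. The largest eigenvalue, 8.2282, is at most the vertex count 9.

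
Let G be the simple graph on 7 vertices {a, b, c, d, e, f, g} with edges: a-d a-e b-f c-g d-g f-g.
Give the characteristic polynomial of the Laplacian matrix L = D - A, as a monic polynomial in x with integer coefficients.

With the vertex order [a, b, c, d, e, f, g], the degrees are [2, 1, 1, 2, 1, 2, 3], giving D = diag(2, 1, 1, 2, 1, 2, 3) and L = D - A. Computing det(xI - L) by cofactor expansion (or equivalently via sum-over-permutations) gives x^7 - 12x^6 + 54x^5 - 114x^4 + 115x^3 - 50x^2 + 7x. The coefficient of x^6 equals -trace(L) = -12, matching the sum of degrees. There is one zero in the spectrum, matching the 1 component. The eigenvalues sum to 12, which equals trace(L) = 2|E|.

x^7 - 12x^6 + 54x^5 - 114x^4 + 115x^3 - 50x^2 + 7x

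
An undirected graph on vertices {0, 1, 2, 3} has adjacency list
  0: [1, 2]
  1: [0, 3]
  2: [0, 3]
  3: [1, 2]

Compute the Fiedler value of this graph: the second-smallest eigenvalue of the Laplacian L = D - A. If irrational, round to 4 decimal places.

2

With the vertex order [0, 1, 2, 3], the degrees are [2, 2, 2, 2], giving D = diag(2, 2, 2, 2) and L = D - A. The sorted Laplacian eigenvalues are [0, 2, 2, 4]; the algebraic connectivity is the second entry, 2. The largest eigenvalue, 4, is at most the vertex count 4.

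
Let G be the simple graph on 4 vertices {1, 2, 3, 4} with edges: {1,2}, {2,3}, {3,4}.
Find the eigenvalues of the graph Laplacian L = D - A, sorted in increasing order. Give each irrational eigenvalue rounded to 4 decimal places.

Each diagonal entry of L is the vertex degree and each off-diagonal entry is -1 where an edge is present, 0 otherwise; in the order [1, 2, 3, 4] the diagonal is [1, 2, 2, 1]. L is symmetric positive semidefinite, so every eigenvalue is real and nonnegative. By the matrix-tree theorem the graph has (1/4) * product of the nonzero eigenvalues = 1 spanning tree. The eigenvalues sum to 6, which equals trace(L) = 2|E|.

[0, 0.5858, 2, 3.4142]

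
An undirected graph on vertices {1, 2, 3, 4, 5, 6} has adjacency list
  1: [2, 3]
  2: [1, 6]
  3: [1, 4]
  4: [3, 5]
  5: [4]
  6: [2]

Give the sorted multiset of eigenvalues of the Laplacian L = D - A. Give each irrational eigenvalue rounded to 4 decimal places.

With the vertex order [1, 2, 3, 4, 5, 6], the degrees are [2, 2, 2, 2, 1, 1], giving D = diag(2, 2, 2, 2, 1, 1) and L = D - A. Diagonalising L (or applying a numerical eigensolver to the 6x6 matrix) gives the spectrum above. The single zero eigenvalue shows the graph is connected. The eigenvalues sum to 10, which equals trace(L) = 2|E|.

[0, 0.2679, 1, 2, 3, 3.7321]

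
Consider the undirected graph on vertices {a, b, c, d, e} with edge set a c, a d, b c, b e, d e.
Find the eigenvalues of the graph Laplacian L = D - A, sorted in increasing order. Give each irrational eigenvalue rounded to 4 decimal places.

[0, 1.3820, 1.3820, 3.6180, 3.6180]

Each diagonal entry of L is the vertex degree and each off-diagonal entry is -1 where an edge is present, 0 otherwise; in the order [a, b, c, d, e] the diagonal is [2, 2, 2, 2, 2]. The multiplicity of 0 as a Laplacian eigenvalue equals the number of connected components. The single zero eigenvalue shows the graph is connected. By the matrix-tree theorem the graph has (1/5) * product of the nonzero eigenvalues = 5 spanning trees. The largest eigenvalue, 3.6180, is at most the vertex count 5.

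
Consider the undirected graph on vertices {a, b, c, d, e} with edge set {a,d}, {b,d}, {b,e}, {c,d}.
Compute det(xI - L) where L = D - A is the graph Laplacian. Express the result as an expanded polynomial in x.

x^5 - 8x^4 + 20x^3 - 18x^2 + 5x

With the vertex order [a, b, c, d, e], the degrees are [1, 2, 1, 3, 1], giving D = diag(1, 2, 1, 3, 1) and L = D - A. L has integer entries, so p(x) = det(xI - L) has integer coefficients. Expanding the determinant yields x^5 - 8x^4 + 20x^3 - 18x^2 + 5x. Since p(0) = det(-L) = 0, x divides p(x). By the matrix-tree theorem the graph has (1/5) * product of the nonzero eigenvalues = 1 spanning tree.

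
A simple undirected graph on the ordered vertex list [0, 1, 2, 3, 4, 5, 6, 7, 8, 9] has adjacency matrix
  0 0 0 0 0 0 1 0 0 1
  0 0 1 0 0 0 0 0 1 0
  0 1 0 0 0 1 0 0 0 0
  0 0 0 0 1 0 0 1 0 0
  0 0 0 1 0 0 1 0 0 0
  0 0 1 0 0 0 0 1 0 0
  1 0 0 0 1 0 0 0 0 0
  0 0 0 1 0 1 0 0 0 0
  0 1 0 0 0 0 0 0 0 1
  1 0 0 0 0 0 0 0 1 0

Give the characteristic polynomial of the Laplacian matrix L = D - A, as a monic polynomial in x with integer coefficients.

With the vertex order [0, 1, 2, 3, 4, 5, 6, 7, 8, 9], the degrees are [2, 2, 2, 2, 2, 2, 2, 2, 2, 2], giving D = diag(2, 2, 2, 2, 2, 2, 2, 2, 2, 2) and L = D - A. Computing det(xI - L) by cofactor expansion (or equivalently via sum-over-permutations) gives x^10 - 20x^9 + 170x^8 - 800x^7 + 2275x^6 - 4004x^5 + 4290x^4 - 2640x^3 + 825x^2 - 100x. The constant term is 0 because L is singular (the all-ones vector lies in its kernel). The eigenvalues sum to 20, which equals trace(L) = 2|E|.

x^10 - 20x^9 + 170x^8 - 800x^7 + 2275x^6 - 4004x^5 + 4290x^4 - 2640x^3 + 825x^2 - 100x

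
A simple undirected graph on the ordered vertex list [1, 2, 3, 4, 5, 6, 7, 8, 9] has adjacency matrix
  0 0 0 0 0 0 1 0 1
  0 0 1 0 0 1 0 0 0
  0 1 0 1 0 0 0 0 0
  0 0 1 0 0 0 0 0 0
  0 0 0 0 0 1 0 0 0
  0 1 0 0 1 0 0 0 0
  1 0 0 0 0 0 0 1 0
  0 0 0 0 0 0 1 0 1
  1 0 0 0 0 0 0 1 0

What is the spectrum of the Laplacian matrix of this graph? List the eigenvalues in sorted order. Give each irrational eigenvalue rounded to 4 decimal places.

With the vertex order [1, 2, 3, 4, 5, 6, 7, 8, 9], the degrees are [2, 2, 2, 1, 1, 2, 2, 2, 2], giving D = diag(2, 2, 2, 1, 1, 2, 2, 2, 2) and L = D - A. Since every row of L sums to 0, the all-ones vector is in the kernel and 0 is an eigenvalue. The 2 zero eigenvalues correspond to the 2 connected components. The largest eigenvalue, 4, is at most the vertex count 9. The eigenvalues sum to 16, which equals trace(L) = 2|E|.

[0, 0, 0.3820, 1.3820, 2, 2, 2.6180, 3.6180, 4]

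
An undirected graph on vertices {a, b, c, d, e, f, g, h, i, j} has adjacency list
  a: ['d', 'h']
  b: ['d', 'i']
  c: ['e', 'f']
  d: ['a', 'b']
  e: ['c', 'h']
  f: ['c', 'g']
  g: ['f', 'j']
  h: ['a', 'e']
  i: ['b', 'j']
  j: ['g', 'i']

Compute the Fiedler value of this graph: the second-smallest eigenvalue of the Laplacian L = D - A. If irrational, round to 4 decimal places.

With the vertex order [a, b, c, d, e, f, g, h, i, j], the degrees are [2, 2, 2, 2, 2, 2, 2, 2, 2, 2], giving D = diag(2, 2, 2, 2, 2, 2, 2, 2, 2, 2) and L = D - A. The sorted Laplacian eigenvalues are [0, 0.3820, 0.3820, 1.3820, 1.3820, 2.6180, 2.6180, 3.6180, 3.6180, 4]; the algebraic connectivity is the second entry, 0.3820.

0.3820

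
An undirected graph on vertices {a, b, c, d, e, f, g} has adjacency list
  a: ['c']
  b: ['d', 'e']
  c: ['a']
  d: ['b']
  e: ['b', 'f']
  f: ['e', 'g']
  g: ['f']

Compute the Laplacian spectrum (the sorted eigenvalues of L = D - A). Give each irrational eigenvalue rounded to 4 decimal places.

With the vertex order [a, b, c, d, e, f, g], the degrees are [1, 2, 1, 1, 2, 2, 1], giving D = diag(1, 2, 1, 1, 2, 2, 1) and L = D - A. Diagonalising L (or applying a numerical eigensolver to the 7x7 matrix) gives the spectrum above. The 2 zero eigenvalues correspond to the 2 connected components. The eigenvalues sum to 10, which equals trace(L) = 2|E|. There are 2 zeros in the spectrum, matching the 2 components.

[0, 0, 0.3820, 1.3820, 2, 2.6180, 3.6180]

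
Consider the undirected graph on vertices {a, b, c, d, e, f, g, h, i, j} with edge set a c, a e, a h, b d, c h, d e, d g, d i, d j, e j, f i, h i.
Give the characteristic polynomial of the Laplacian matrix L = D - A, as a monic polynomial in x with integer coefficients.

With the vertex order [a, b, c, d, e, f, g, h, i, j], the degrees are [3, 1, 2, 5, 3, 1, 1, 3, 3, 2], giving D = diag(3, 1, 2, 5, 3, 1, 1, 3, 3, 2) and L = D - A. L has integer entries, so p(x) = det(xI - L) has integer coefficients. Expanding the determinant yields x^10 - 24x^9 + 240x^8 - 1304x^7 + 4210x^6 - 8308x^5 + 9954x^4 - 6966x^3 + 2587x^2 - 390x. The coefficient of x^9 equals -trace(L) = -24, matching the sum of degrees.

x^10 - 24x^9 + 240x^8 - 1304x^7 + 4210x^6 - 8308x^5 + 9954x^4 - 6966x^3 + 2587x^2 - 390x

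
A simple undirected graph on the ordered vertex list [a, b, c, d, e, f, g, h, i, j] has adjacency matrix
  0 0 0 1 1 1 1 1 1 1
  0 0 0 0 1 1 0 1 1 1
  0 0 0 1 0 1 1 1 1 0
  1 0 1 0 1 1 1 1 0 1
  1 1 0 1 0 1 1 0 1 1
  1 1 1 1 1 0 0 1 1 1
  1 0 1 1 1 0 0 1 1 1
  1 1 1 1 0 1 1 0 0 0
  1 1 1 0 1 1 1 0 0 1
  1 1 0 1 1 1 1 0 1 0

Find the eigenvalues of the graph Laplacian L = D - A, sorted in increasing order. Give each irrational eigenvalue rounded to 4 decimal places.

Each diagonal entry of L is the vertex degree and each off-diagonal entry is -1 where an edge is present, 0 otherwise; in the order [a, b, c, d, e, f, g, h, i, j] the diagonal is [7, 5, 5, 7, 7, 8, 7, 6, 7, 7]. The multiplicity of 0 as a Laplacian eigenvalue equals the number of connected components. The single zero eigenvalue shows the graph is connected. By the matrix-tree theorem the graph has (1/10) * product of the nonzero eigenvalues = 4671648 spanning trees.

[0, 4.3274, 5.2784, 6, 7.2980, 7.5944, 8, 8.8520, 9, 9.6497]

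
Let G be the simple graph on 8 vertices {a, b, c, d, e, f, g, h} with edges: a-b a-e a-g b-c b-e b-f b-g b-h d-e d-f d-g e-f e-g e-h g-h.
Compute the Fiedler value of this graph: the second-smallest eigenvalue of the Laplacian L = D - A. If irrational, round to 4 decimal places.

0.9586

With the vertex order [a, b, c, d, e, f, g, h], the degrees are [3, 6, 1, 3, 6, 3, 5, 3], giving D = diag(3, 6, 1, 3, 6, 3, 5, 3) and L = D - A. Computing the eigenvalues of L and sorting gives [0, 0.9586, 2.2974, 3, 3.6602, 5.9200, 6.9200, 7.2439]. The Fiedler value lambda_2 = 0.9586 is strictly positive, so the graph is connected. There is one zero in the spectrum, matching the 1 component. The largest eigenvalue, 7.2439, is at most the vertex count 8.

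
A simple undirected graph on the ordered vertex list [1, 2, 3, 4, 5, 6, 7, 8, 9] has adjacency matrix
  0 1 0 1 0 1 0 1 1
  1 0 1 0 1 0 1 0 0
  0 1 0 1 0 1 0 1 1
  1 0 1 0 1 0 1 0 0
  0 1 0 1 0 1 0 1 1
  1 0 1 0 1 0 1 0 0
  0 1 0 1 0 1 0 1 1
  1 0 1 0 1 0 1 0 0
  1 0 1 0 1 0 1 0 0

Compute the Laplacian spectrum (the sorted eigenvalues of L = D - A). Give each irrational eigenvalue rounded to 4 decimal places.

[0, 4, 4, 4, 4, 5, 5, 5, 9]

Each diagonal entry of L is the vertex degree and each off-diagonal entry is -1 where an edge is present, 0 otherwise; in the order [1, 2, 3, 4, 5, 6, 7, 8, 9] the diagonal is [5, 4, 5, 4, 5, 4, 5, 4, 4]. Since every row of L sums to 0, the all-ones vector is in the kernel and 0 is an eigenvalue. The single zero eigenvalue shows the graph is connected. The largest eigenvalue, 9, is at most the vertex count 9.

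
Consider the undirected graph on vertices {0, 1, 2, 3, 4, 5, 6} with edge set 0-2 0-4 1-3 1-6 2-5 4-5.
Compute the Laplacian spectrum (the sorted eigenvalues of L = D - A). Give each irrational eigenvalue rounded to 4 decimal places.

[0, 0, 1, 2, 2, 3, 4]

Each diagonal entry of L is the vertex degree and each off-diagonal entry is -1 where an edge is present, 0 otherwise; in the order [0, 1, 2, 3, 4, 5, 6] the diagonal is [2, 2, 2, 1, 2, 2, 1]. L is symmetric positive semidefinite, so every eigenvalue is real and nonnegative. The 2 zero eigenvalues correspond to the 2 connected components. The eigenvalues sum to 12, which equals trace(L) = 2|E|.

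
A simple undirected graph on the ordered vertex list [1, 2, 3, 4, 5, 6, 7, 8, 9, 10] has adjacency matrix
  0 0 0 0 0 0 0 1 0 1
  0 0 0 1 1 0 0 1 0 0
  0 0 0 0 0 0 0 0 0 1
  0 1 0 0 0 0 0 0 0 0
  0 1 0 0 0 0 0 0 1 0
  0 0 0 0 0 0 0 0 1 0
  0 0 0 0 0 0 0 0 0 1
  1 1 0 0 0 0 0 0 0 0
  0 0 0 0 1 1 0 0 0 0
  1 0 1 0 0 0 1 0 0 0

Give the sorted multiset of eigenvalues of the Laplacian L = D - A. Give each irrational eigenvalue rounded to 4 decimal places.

Each diagonal entry of L is the vertex degree and each off-diagonal entry is -1 where an edge is present, 0 otherwise; in the order [1, 2, 3, 4, 5, 6, 7, 8, 9, 10] the diagonal is [2, 3, 1, 1, 2, 1, 1, 2, 2, 3]. The multiplicity of 0 as a Laplacian eigenvalue equals the number of connected components. The single zero eigenvalue shows the graph is connected. There is one zero in the spectrum, matching the 1 component. By the matrix-tree theorem the graph has (1/10) * product of the nonzero eigenvalues = 1 spanning tree.

[0, 0.1257, 0.4097, 1, 1, 1.4295, 2.4234, 3.0954, 4.0925, 4.4238]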